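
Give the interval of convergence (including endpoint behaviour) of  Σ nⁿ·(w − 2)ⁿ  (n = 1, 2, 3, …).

Applying the root test, |a_n|^(1/n) = n → ∞.
Since the n-th root of |a_n| is unbounded, the series converges only at w = 2; R = 0.

{2}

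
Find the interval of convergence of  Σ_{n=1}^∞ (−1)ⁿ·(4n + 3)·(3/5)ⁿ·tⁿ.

(-5/3, 5/3)

Apply the ratio test: |a_{n+1}| / |a_n| = [(4(n+1) + 3)/(4n + 3)] · 3/5, which tends to 3/5 as n → ∞.
The series converges when 3/5 · |t| < 1, giving R = 5/3.
At t = 5/3: the n-th term does not approach 0; divergence by the term test.
When t = -5/3, the terms do not tend to 0, so the series diverges.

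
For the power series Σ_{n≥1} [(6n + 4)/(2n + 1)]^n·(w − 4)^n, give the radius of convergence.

R = 1/3

Applying the root test, |a_n|^(1/n) = (6n + 4)/(2n + 1) → 3.
Convergence for |w − 4| · 3 < 1, i.e. |w − 4| < 1/3. So R = 1/3.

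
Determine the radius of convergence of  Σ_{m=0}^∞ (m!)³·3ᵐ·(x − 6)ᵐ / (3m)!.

Apply the ratio test: |a_{m+1}| / |a_m| = (m+1)³/[(3m+1)·(3m+2)·(3m+3)] · 3, which tends to 1/9 as m → ∞.
Thus R = 1/(1/9) = 9.

R = 9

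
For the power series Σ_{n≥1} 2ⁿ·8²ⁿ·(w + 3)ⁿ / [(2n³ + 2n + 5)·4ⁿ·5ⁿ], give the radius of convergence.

R = 5/32

Ratio test: |a_{n+1}/a_n| = [(2n³ + 2n + 5)/(2(n+1)³ + 2(n+1) + 5)] · 2·64/(4·5) → 32/5 as n → ∞.
Convergence for |w + 3| · 32/5 < 1, i.e. |w + 3| < 5/32. So R = 5/32.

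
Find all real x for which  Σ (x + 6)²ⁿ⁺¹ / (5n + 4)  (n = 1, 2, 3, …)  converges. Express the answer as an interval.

Apply the ratio test: |a_{n+1}| / |a_n| = (5n + 4)/(5(n+1) + 4), which tends to 1 as n → ∞.
Since the exponent of (x + 6) increases by 2 each term, convergence requires |x + 6|² < 1, hence R = 1.
At x = -5: the terms are asymptotic to a nonzero constant times 1/n, so the series diverges by limit comparison with Σ 1/n.
When x = -7, the terms behave like c/n; limit comparison with the harmonic series gives divergence.

(-7, -5)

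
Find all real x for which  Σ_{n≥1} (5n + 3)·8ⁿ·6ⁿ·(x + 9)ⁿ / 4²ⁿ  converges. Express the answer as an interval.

(-28/3, -26/3)

Ratio test: |a_{n+1}/a_n| = [(5(n+1) + 3)/(5n + 3)] · 8·6/16 → 3 as n → ∞.
Convergence for |x + 9| · 3 < 1, i.e. |x + 9| < 1/3. So R = 1/3.
When x = -26/3, the terms do not tend to 0, so the series diverges.
When x = -28/3, the terms have absolute value of order n, which does not tend to 0, so the series diverges by the divergence test.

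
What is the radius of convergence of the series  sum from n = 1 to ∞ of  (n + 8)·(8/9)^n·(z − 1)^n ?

R = 9/8

By the ratio test, |a_{n+1}/a_n| = [((n+1) + 8)/(n + 8)] · 8/9 → 8/9.
Hence the series converges for |z − 1| < 1/(8/9) = 9/8, so the radius of convergence is 9/8.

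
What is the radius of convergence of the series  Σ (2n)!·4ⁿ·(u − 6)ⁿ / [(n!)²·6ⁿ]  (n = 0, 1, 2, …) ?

R = 3/8

By the ratio test, |a_{n+1}/a_n| = (2n+1)·(2n+2)/(n+1)² · 4/6 → 8/3.
Thus R = 1/(8/3) = 3/8.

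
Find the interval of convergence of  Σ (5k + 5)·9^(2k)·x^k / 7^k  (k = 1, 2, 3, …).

Ratio test: |a_{k+1}/a_k| = [(5(k+1) + 5)/(5k + 5)] · 81/7 → 81/7 as k → ∞.
The series converges when 81/7 · |x| < 1, giving R = 7/81.
At x = 7/81: the terms do not tend to 0, so the series diverges.
Check x = -7/81: the terms have absolute value of order k, which does not tend to 0, so the series diverges by the divergence test.

(-7/81, 7/81)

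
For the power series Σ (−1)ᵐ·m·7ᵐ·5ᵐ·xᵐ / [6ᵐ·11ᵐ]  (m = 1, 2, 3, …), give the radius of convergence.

By the ratio test, |a_{m+1}/a_m| = [(m+1)/m] · 7·5/(6·11) → 35/66.
Thus R = 1/(35/66) = 66/35.

R = 66/35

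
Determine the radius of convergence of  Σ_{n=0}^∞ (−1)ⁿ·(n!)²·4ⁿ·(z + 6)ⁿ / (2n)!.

R = 1

Ratio test: |a_{n+1}/a_n| = (n+1)²/[(2n+1)·(2n+2)] · 4 → 1 as n → ∞.
Convergence for |z + 6| < 1, so R = 1.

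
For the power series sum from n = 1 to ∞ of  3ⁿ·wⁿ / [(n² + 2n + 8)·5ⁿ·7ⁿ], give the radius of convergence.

R = 35/3

The ratio of consecutive coefficients is [(n² + 2n + 8)/((n+1)² + 2(n+1) + 8)] · 3/(5·7) → 3/35.
Hence the series converges for |w| < 1/(3/35) = 35/3, so the radius of convergence is 35/3.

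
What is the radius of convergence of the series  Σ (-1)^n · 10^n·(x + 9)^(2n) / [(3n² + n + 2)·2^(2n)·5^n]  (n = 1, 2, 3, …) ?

By the ratio test, |a_{n+1}/a_n| = [(3n² + n + 2)/(3(n+1)² + (n+1) + 2)] · 10/(4·5) → 1/2.
Writing y = (x + 9)², the series in y has radius 2, so |x + 9| < √(2) and R = √2.

R = √2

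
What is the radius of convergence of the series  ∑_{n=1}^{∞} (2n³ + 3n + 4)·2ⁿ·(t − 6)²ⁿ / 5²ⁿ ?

R = 5√2/2

By the ratio test, |a_{n+1}/a_n| = [(2(n+1)³ + 3(n+1) + 4)/(2n³ + 3n + 4)] · 2/25 → 2/25.
Successive powers of (t − 6) differ by 2, so the series converges when |t − 6|² · 2/25 < 1, i.e. |t − 6| < √(25/2). So R = 5√2/2.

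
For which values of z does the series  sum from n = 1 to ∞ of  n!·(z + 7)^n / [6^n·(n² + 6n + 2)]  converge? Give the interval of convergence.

Ratio test: |a_{n+1}/a_n| = (n+1) · 1/6 · (n² + 6n + 2)/((n+1)² + 6(n+1) + 2) → ∞ as n → ∞.
The terms grow without bound for any (z + 7) ≠ 0, so R = 0 (convergence only at z = -7).

{-7}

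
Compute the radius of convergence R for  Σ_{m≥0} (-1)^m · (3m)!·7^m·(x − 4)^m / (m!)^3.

R = 1/189

The ratio of consecutive coefficients is (3m+1)·(3m+2)·(3m+3)/(m+1)³ · 7 → 189.
The series converges when 189 · |x − 4| < 1, giving R = 1/189.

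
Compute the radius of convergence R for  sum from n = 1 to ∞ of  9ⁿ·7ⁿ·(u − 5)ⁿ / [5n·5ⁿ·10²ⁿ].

R = 500/63

The ratio of consecutive coefficients is [5n/5(n+1)] · 9·7/(5·100) → 63/500.
Thus R = 1/(63/500) = 500/63.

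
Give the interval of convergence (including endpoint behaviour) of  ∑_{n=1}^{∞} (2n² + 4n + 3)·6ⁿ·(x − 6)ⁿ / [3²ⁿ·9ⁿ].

(-15/2, 39/2)

The ratio of consecutive coefficients is [(2(n+1)² + 4(n+1) + 3)/(2n² + 4n + 3)] · 6/(9·9) → 2/27.
Hence the series converges for |x − 6| < 1/(2/27) = 27/2, so the radius of convergence is 27/2.
At x = 39/2: the terms do not tend to 0, so the series diverges.
At x = -15/2: the terms do not tend to 0, so the series diverges.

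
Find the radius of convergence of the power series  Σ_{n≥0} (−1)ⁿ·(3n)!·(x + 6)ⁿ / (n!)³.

R = 1/27

Apply the ratio test: |a_{n+1}| / |a_n| = (3n+1)·(3n+2)·(3n+3)/(n+1)³, which tends to 27 as n → ∞.
The series converges when 27 · |x + 6| < 1, giving R = 1/27.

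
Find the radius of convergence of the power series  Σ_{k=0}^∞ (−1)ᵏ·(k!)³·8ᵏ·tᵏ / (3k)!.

By the ratio test, |a_{k+1}/a_k| = (k+1)³/[(3k+1)·(3k+2)·(3k+3)] · 8 → 8/27.
Thus R = 1/(8/27) = 27/8.

R = 27/8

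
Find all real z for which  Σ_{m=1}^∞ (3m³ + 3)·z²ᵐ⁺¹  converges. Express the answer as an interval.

(-1, 1)

The ratio of consecutive coefficients is (3(m+1)³ + 3)/(3m³ + 3) → 1.
Since the exponent of z increases by 2 each term, convergence requires |z|² < 1, hence R = 1.
At z = 1: the terms do not tend to 0, so the series diverges.
When z = -1, the terms do not tend to 0, so the series diverges.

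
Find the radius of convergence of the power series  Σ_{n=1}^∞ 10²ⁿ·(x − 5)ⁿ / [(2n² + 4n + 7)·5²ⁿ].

R = 1/4

Apply the ratio test: |a_{n+1}| / |a_n| = [(2n² + 4n + 7)/(2(n+1)² + 4(n+1) + 7)] · 100/25, which tends to 4 as n → ∞.
Thus R = 1/(4) = 1/4.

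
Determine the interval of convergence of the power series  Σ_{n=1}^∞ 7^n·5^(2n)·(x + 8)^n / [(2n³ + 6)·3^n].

The ratio of consecutive coefficients is [(2n³ + 6)/(2(n+1)³ + 6)] · 7·25/3 → 175/3.
Hence the series converges for |x + 8| < 1/(175/3) = 3/175, so the radius of convergence is 3/175.
At x = -1397/175: absolute convergence follows by limit comparison with Σ 1/n³.
When x = -1403/175, absolute convergence follows by limit comparison with Σ 1/n³.

[-1403/175, -1397/175]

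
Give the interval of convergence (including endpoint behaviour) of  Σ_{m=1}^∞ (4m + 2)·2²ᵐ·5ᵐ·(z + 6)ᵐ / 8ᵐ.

Ratio test: |a_{m+1}/a_m| = [(4(m+1) + 2)/(4m + 2)] · 4·5/8 → 5/2 as m → ∞.
Thus R = 1/(5/2) = 2/5.
Endpoint z = -28/5: the m-th term does not approach 0; divergence by the term test.
Endpoint z = -32/5: the terms have absolute value of order m, which does not tend to 0, so the series diverges by the divergence test.

(-32/5, -28/5)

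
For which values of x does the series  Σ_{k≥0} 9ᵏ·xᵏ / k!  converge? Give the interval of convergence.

Apply the ratio test: |a_{k+1}| / |a_k| = 9 · 1/(k+1), which tends to 0 as k → ∞.
Since the limit is 0 < 1 for every x, the series converges on all of ℝ and R = ∞.

(−∞, ∞)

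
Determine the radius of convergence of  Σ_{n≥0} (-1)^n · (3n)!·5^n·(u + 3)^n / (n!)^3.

R = 1/135

By the ratio test, |a_{n+1}/a_n| = (3n+1)·(3n+2)·(3n+3)/(n+1)³ · 5 → 135.
Hence the series converges for |u + 3| < 1/(135) = 1/135, so the radius of convergence is 1/135.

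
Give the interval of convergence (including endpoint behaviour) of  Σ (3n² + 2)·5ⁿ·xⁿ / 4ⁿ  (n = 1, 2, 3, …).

(-4/5, 4/5)

Apply the ratio test: |a_{n+1}| / |a_n| = [(3(n+1)² + 2)/(3n² + 2)] · 5/4, which tends to 5/4 as n → ∞.
Convergence for |x| · 5/4 < 1, i.e. |x| < 4/5. So R = 4/5.
Check x = 4/5: the terms do not tend to 0, so the series diverges.
At x = -4/5: the n-th term does not approach 0; divergence by the term test.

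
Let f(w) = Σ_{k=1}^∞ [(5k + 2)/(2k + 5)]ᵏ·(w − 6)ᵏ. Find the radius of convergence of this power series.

R = 2/5

Applying the root test, |a_k|^(1/k) = (5k + 2)/(2k + 5) → 5/2.
Thus R = 1/(5/2) = 2/5.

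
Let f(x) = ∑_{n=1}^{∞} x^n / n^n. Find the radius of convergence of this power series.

R = ∞

By the Cauchy root test, |a_n|^(1/n) = 1/n → 0.
The limit is 0 for every x, so R = ∞.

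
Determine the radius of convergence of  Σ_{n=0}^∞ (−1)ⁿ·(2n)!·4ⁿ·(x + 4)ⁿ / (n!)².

Ratio test: |a_{n+1}/a_n| = (2n+1)·(2n+2)/(n+1)² · 4 → 16 as n → ∞.
Convergence for |x + 4| · 16 < 1, i.e. |x + 4| < 1/16. So R = 1/16.

R = 1/16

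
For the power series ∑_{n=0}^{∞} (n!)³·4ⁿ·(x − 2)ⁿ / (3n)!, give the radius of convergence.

R = 27/4

The ratio of consecutive coefficients is (n+1)³/[(3n+1)·(3n+2)·(3n+3)] · 4 → 4/27.
Convergence for |x − 2| · 4/27 < 1, i.e. |x − 2| < 27/4. So R = 27/4.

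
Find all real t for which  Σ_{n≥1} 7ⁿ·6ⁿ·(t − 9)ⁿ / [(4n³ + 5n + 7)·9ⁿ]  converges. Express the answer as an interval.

By the ratio test, |a_{n+1}/a_n| = [(4n³ + 5n + 7)/(4(n+1)³ + 5(n+1) + 7)] · 7·6/9 → 14/3.
The series converges when 14/3 · |t − 9| < 1, giving R = 3/14.
At t = 129/14: the terms are on the order of 1/n³, so the series converges absolutely by comparison with the p-series (p = 3 > 1).
Check t = 123/14: the terms are on the order of 1/n³, so the series converges absolutely by comparison with the p-series (p = 3 > 1).

[123/14, 129/14]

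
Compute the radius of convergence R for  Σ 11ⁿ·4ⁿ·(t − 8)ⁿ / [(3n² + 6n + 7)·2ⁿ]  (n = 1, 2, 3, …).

R = 1/22

Apply the ratio test: |a_{n+1}| / |a_n| = [(3n² + 6n + 7)/(3(n+1)² + 6(n+1) + 7)] · 11·4/2, which tends to 22 as n → ∞.
The series converges when 22 · |t − 8| < 1, giving R = 1/22.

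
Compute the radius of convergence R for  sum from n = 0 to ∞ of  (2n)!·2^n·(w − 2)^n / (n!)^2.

R = 1/8

By the ratio test, |a_{n+1}/a_n| = (2n+1)·(2n+2)/(n+1)² · 2 → 8.
Thus R = 1/(8) = 1/8.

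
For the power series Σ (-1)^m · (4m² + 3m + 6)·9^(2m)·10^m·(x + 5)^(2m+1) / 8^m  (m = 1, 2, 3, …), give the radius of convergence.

By the ratio test, |a_{m+1}/a_m| = [(4(m+1)² + 3(m+1) + 6)/(4m² + 3m + 6)] · 81·10/8 → 405/4.
Successive powers of (x + 5) differ by 2, so the series converges when |x + 5|² · 405/4 < 1, i.e. |x + 5| < √(4/405). So R = 2√5/45.

R = 2√5/45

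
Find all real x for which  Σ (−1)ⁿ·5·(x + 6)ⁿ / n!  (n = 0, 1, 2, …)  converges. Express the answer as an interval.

(−∞, ∞)

Ratio test: |a_{n+1}/a_n| = 5/5 · 1/(n+1) → 0 as n → ∞.
The limit is 0, so the series converges for all x; R = ∞.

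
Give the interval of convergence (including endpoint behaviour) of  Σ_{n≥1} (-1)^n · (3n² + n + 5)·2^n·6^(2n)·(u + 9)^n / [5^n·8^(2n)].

By the ratio test, |a_{n+1}/a_n| = [(3(n+1)² + (n+1) + 5)/(3n² + n + 5)] · 2·36/(5·64) → 9/40.
Hence the series converges for |u + 9| < 1/(9/40) = 40/9, so the radius of convergence is 40/9.
When u = -41/9, the terms do not tend to 0, so the series diverges.
At u = -121/9: the n-th term does not approach 0; divergence by the term test.

(-121/9, -41/9)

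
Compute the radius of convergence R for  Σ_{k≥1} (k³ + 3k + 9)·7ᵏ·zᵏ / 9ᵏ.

R = 9/7

Apply the ratio test: |a_{k+1}| / |a_k| = [((k+1)³ + 3(k+1) + 9)/(k³ + 3k + 9)] · 7/9, which tends to 7/9 as k → ∞.
Hence the series converges for |z| < 1/(7/9) = 9/7, so the radius of convergence is 9/7.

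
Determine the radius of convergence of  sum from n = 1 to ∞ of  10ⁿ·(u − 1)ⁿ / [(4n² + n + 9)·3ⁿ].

Apply the ratio test: |a_{n+1}| / |a_n| = [(4n² + n + 9)/(4(n+1)² + (n+1) + 9)] · 10/3, which tends to 10/3 as n → ∞.
Convergence for |u − 1| · 10/3 < 1, i.e. |u − 1| < 3/10. So R = 3/10.

R = 3/10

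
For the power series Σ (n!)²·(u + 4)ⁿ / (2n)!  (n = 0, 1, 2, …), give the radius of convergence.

R = 4

Ratio test: |a_{n+1}/a_n| = (n+1)²/[(2n+1)·(2n+2)] → 1/4 as n → ∞.
Hence the series converges for |u + 4| < 1/(1/4) = 4, so the radius of convergence is 4.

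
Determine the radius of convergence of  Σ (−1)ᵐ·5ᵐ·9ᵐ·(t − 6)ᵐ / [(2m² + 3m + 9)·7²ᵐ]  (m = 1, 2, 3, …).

By the ratio test, |a_{m+1}/a_m| = [(2m² + 3m + 9)/(2(m+1)² + 3(m+1) + 9)] · 5·9/49 → 45/49.
Convergence for |t − 6| · 45/49 < 1, i.e. |t − 6| < 49/45. So R = 49/45.

R = 49/45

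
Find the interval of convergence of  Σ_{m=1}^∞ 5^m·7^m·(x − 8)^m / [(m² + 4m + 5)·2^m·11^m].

[258/35, 302/35]

Ratio test: |a_{m+1}/a_m| = [(m² + 4m + 5)/((m+1)² + 4(m+1) + 5)] · 5·7/(2·11) → 35/22 as m → ∞.
Hence the series converges for |x − 8| < 1/(35/22) = 22/35, so the radius of convergence is 22/35.
When x = 302/35, the series is dominated by a constant times Σ 1/m², which converges (p = 2 > 1).
Endpoint x = 258/35: absolute convergence follows by limit comparison with Σ 1/m².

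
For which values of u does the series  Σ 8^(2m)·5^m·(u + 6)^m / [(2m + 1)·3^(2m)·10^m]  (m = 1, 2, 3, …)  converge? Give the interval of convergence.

Apply the ratio test: |a_{m+1}| / |a_m| = [(2m + 1)/(2(m+1) + 1)] · 64·5/(9·10), which tends to 32/9 as m → ∞.
Hence the series converges for |u + 6| < 1/(32/9) = 9/32, so the radius of convergence is 9/32.
Endpoint u = -183/32: comparison with the harmonic series Σ 1/m shows the series diverges.
At u = -201/32: convergence follows from the alternating series test (terms decrease monotonically to 0).

[-201/32, -183/32)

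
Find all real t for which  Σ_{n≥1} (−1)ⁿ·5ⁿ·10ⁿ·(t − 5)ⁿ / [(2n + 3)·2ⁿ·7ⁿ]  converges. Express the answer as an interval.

Ratio test: |a_{n+1}/a_n| = [(2n + 3)/(2(n+1) + 3)] · 5·10/(2·7) → 25/7 as n → ∞.
Hence the series converges for |t − 5| < 1/(25/7) = 7/25, so the radius of convergence is 7/25.
When t = 132/25, an alternating series whose terms decrease to 0 in absolute value, so it converges by the Leibniz criterion.
When t = 118/25, comparison with the harmonic series Σ 1/n shows the series diverges.

(118/25, 132/25]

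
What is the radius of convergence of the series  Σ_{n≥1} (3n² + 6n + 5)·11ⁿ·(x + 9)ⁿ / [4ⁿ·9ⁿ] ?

R = 36/11

The ratio of consecutive coefficients is [(3(n+1)² + 6(n+1) + 5)/(3n² + 6n + 5)] · 11/(4·9) → 11/36.
Hence the series converges for |x + 9| < 1/(11/36) = 36/11, so the radius of convergence is 36/11.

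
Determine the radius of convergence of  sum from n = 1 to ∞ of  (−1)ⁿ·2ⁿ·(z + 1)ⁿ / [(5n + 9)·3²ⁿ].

R = 9/2

By the ratio test, |a_{n+1}/a_n| = [(5n + 9)/(5(n+1) + 9)] · 2/9 → 2/9.
The series converges when 2/9 · |z + 1| < 1, giving R = 9/2.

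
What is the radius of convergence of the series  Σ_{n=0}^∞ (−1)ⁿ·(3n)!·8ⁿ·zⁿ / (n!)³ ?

R = 1/216

Apply the ratio test: |a_{n+1}| / |a_n| = (3n+1)·(3n+2)·(3n+3)/(n+1)³ · 8, which tends to 216 as n → ∞.
Hence the series converges for |z| < 1/(216) = 1/216, so the radius of convergence is 1/216.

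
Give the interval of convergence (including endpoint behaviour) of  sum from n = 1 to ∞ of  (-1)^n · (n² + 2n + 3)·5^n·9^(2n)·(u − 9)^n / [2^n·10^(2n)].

(689/81, 769/81)

The ratio of consecutive coefficients is [((n+1)² + 2(n+1) + 3)/(n² + 2n + 3)] · 5·81/(2·100) → 81/40.
Hence the series converges for |u − 9| < 1/(81/40) = 40/81, so the radius of convergence is 40/81.
At u = 769/81: the terms have absolute value of order n², which does not tend to 0, so the series diverges by the divergence test.
Endpoint u = 689/81: the terms have absolute value of order n², which does not tend to 0, so the series diverges by the divergence test.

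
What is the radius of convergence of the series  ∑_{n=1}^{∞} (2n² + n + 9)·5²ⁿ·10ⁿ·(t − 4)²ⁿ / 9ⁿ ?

R = 3√10/50

By the ratio test, |a_{n+1}/a_n| = [(2(n+1)² + (n+1) + 9)/(2n² + n + 9)] · 25·10/9 → 250/9.
Writing y = (t − 4)², the series in y has radius 9/250, so |t − 4| < √(9/250) and R = 3√10/50.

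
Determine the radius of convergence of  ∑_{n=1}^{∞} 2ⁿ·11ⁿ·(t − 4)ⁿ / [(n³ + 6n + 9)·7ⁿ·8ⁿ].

R = 28/11

The ratio of consecutive coefficients is [(n³ + 6n + 9)/((n+1)³ + 6(n+1) + 9)] · 2·11/(7·8) → 11/28.
Hence the series converges for |t − 4| < 1/(11/28) = 28/11, so the radius of convergence is 28/11.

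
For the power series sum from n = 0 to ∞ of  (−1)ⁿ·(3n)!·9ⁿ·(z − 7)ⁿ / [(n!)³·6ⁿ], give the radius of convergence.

Ratio test: |a_{n+1}/a_n| = (3n+1)·(3n+2)·(3n+3)/(n+1)³ · 9/6 → 81/2 as n → ∞.
The series converges when 81/2 · |z − 7| < 1, giving R = 2/81.

R = 2/81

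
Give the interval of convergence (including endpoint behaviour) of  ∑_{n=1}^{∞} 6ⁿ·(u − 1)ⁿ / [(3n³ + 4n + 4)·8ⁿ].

The ratio of consecutive coefficients is [(3n³ + 4n + 4)/(3(n+1)³ + 4(n+1) + 4)] · 6/8 → 3/4.
Hence the series converges for |u − 1| < 1/(3/4) = 4/3, so the radius of convergence is 4/3.
Endpoint u = 7/3: the series is dominated by a constant times Σ 1/n³, which converges (p = 3 > 1).
Check u = -1/3: the terms are on the order of 1/n³, so the series converges absolutely by comparison with the p-series (p = 3 > 1).

[-1/3, 7/3]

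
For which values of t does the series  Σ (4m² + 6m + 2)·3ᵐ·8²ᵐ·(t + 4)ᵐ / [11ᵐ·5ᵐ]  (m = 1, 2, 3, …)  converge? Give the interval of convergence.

By the ratio test, |a_{m+1}/a_m| = [(4(m+1)² + 6(m+1) + 2)/(4m² + 6m + 2)] · 3·64/(11·5) → 192/55.
Thus R = 1/(192/55) = 55/192.
When t = -713/192, the terms have absolute value of order m², which does not tend to 0, so the series diverges by the divergence test.
Check t = -823/192: the m-th term does not approach 0; divergence by the term test.

(-823/192, -713/192)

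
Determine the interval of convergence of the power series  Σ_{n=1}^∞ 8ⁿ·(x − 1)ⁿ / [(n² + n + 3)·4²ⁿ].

[-1, 3]

Ratio test: |a_{n+1}/a_n| = [(n² + n + 3)/((n+1)² + (n+1) + 3)] · 8/16 → 1/2 as n → ∞.
Hence the series converges for |x − 1| < 1/(1/2) = 2, so the radius of convergence is 2.
At x = 3: the series is dominated by a constant times Σ 1/n², which converges (p = 2 > 1).
Check x = -1: the terms are on the order of 1/n², so the series converges absolutely by comparison with the p-series (p = 2 > 1).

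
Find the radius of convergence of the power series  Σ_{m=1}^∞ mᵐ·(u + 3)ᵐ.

Root test: |a_m|^(1/m) = m → ∞.
The root grows without bound, so R = 0 (convergence only at u = -3).

R = 0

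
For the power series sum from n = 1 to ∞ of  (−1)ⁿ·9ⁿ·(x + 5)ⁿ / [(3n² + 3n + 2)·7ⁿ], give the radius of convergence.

R = 7/9

By the ratio test, |a_{n+1}/a_n| = [(3n² + 3n + 2)/(3(n+1)² + 3(n+1) + 2)] · 9/7 → 9/7.
The series converges when 9/7 · |x + 5| < 1, giving R = 7/9.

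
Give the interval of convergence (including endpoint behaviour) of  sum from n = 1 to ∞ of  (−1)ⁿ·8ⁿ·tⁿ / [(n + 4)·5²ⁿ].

Apply the ratio test: |a_{n+1}| / |a_n| = [(n + 4)/((n+1) + 4)] · 8/25, which tends to 8/25 as n → ∞.
Thus R = 1/(8/25) = 25/8.
Check t = 25/8: an alternating series whose terms decrease to 0 in absolute value, so it converges by the Leibniz criterion.
Check t = -25/8: the terms are asymptotic to a nonzero constant times 1/n, so the series diverges by limit comparison with Σ 1/n.

(-25/8, 25/8]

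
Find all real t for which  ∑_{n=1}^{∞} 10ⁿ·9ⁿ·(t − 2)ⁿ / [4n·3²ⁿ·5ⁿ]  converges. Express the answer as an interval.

Ratio test: |a_{n+1}/a_n| = [4n/4(n+1)] · 10·9/(9·5) → 2 as n → ∞.
The series converges when 2 · |t − 2| < 1, giving R = 1/2.
When t = 5/2, comparison with the harmonic series Σ 1/n shows the series diverges.
Check t = 3/2: the terms alternate in sign and decrease monotonically to 0 in absolute value (size ~ c/n), so the alternating series test gives convergence.

[3/2, 5/2)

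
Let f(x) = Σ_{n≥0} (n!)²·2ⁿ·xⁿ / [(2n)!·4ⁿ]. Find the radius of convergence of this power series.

R = 8

The ratio of consecutive coefficients is (n+1)²/[(2n+1)·(2n+2)] · 2/4 → 1/8.
Hence the series converges for |x| < 1/(1/8) = 8, so the radius of convergence is 8.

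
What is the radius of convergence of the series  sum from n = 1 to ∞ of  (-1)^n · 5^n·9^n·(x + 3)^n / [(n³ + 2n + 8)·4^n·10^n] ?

R = 8/9

Apply the ratio test: |a_{n+1}| / |a_n| = [(n³ + 2n + 8)/((n+1)³ + 2(n+1) + 8)] · 5·9/(4·10), which tends to 9/8 as n → ∞.
Convergence for |x + 3| · 9/8 < 1, i.e. |x + 3| < 8/9. So R = 8/9.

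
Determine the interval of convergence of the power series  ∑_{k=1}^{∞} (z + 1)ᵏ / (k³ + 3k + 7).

[-2, 0]

The ratio of consecutive coefficients is (k³ + 3k + 7)/((k+1)³ + 3(k+1) + 7) → 1.
Hence R = 1.
Check z = 0: the terms are on the order of 1/k³, so the series converges absolutely by comparison with the p-series (p = 3 > 1).
Endpoint z = -2: the series is dominated by a constant times Σ 1/k³, which converges (p = 3 > 1).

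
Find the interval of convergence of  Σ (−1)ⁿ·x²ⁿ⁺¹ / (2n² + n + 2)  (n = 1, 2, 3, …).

Apply the ratio test: |a_{n+1}| / |a_n| = (2n² + n + 2)/(2(n+1)² + (n+1) + 2), which tends to 1 as n → ∞.
Successive powers of x differ by 2, so the series converges when |x|² · 1 < 1, i.e. |x| < √(1) = 1. So R = 1.
Check x = 1: absolute convergence follows by limit comparison with Σ 1/n².
At x = -1: the series is dominated by a constant times Σ 1/n², which converges (p = 2 > 1).

[-1, 1]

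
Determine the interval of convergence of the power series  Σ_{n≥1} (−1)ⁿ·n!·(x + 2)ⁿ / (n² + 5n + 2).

Apply the ratio test: |a_{n+1}| / |a_n| = (n+1) · (n² + 5n + 2)/((n+1)² + 5(n+1) + 2), which tends to ∞ as n → ∞.
Since the ratio → ∞, the series diverges for every x ≠ -2, and R = 0.

{-2}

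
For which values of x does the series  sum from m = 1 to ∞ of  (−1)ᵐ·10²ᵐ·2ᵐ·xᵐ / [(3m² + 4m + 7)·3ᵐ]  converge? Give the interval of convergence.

By the ratio test, |a_{m+1}/a_m| = [(3m² + 4m + 7)/(3(m+1)² + 4(m+1) + 7)] · 100·2/3 → 200/3.
Convergence for |x| · 200/3 < 1, i.e. |x| < 3/200. So R = 3/200.
Check x = 3/200: the series is dominated by a constant times Σ 1/m², which converges (p = 2 > 1).
At x = -3/200: the series is dominated by a constant times Σ 1/m², which converges (p = 2 > 1).

[-3/200, 3/200]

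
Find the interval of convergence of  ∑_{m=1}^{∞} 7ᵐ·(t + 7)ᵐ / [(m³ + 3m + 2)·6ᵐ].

[-55/7, -43/7]

Apply the ratio test: |a_{m+1}| / |a_m| = [(m³ + 3m + 2)/((m+1)³ + 3(m+1) + 2)] · 7/6, which tends to 7/6 as m → ∞.
Convergence for |t + 7| · 7/6 < 1, i.e. |t + 7| < 6/7. So R = 6/7.
At t = -43/7: the series is dominated by a constant times Σ 1/m³, which converges (p = 3 > 1).
Check t = -55/7: the series is dominated by a constant times Σ 1/m³, which converges (p = 3 > 1).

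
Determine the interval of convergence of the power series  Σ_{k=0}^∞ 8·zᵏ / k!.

Apply the ratio test: |a_{k+1}| / |a_k| = 8/8 · 1/(k+1), which tends to 0 as k → ∞.
The limit is 0, so the series converges for all z; R = ∞.

(−∞, ∞)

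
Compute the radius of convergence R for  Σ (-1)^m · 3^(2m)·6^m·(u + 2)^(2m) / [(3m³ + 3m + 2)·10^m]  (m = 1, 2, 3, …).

R = √15/9

The ratio of consecutive coefficients is [(3m³ + 3m + 2)/(3(m+1)³ + 3(m+1) + 2)] · 9·6/10 → 27/5.
Writing y = (u + 2)², the series in y has radius 5/27, so |u + 2| < √(5/27) and R = √15/9.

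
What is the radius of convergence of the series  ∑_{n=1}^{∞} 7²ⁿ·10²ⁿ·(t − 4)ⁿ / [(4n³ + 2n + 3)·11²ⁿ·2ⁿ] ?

R = 121/2450

The ratio of consecutive coefficients is [(4n³ + 2n + 3)/(4(n+1)³ + 2(n+1) + 3)] · 49·100/(121·2) → 2450/121.
Hence the series converges for |t − 4| < 1/(2450/121) = 121/2450, so the radius of convergence is 121/2450.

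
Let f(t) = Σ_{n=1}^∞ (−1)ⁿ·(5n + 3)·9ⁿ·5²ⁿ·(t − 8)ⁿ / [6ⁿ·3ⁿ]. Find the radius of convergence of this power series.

Apply the ratio test: |a_{n+1}| / |a_n| = [(5(n+1) + 3)/(5n + 3)] · 9·25/(6·3), which tends to 25/2 as n → ∞.
Thus R = 1/(25/2) = 2/25.

R = 2/25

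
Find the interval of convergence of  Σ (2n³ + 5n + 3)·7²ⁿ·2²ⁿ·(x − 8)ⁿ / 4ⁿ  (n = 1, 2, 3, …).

The ratio of consecutive coefficients is [(2(n+1)³ + 5(n+1) + 3)/(2n³ + 5n + 3)] · 49·4/4 → 49.
Hence the series converges for |x − 8| < 1/(49) = 1/49, so the radius of convergence is 1/49.
Check x = 393/49: the terms have absolute value of order n³, which does not tend to 0, so the series diverges by the divergence test.
When x = 391/49, the n-th term does not approach 0; divergence by the term test.

(391/49, 393/49)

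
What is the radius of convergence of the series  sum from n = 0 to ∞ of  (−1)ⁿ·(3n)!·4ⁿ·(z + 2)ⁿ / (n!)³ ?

Apply the ratio test: |a_{n+1}| / |a_n| = (3n+1)·(3n+2)·(3n+3)/(n+1)³ · 4, which tends to 108 as n → ∞.
The series converges when 108 · |z + 2| < 1, giving R = 1/108.

R = 1/108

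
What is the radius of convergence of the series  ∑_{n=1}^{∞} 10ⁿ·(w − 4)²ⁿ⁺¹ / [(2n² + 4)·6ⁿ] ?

R = √15/5

The ratio of consecutive coefficients is [(2n² + 4)/(2(n+1)² + 4)] · 10/6 → 5/3.
Successive powers of (w − 4) differ by 2, so the series converges when |w − 4|² · 5/3 < 1, i.e. |w − 4| < √(3/5). So R = √15/5.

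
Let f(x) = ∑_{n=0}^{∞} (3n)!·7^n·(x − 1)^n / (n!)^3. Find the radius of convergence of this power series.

R = 1/189

By the ratio test, |a_{n+1}/a_n| = (3n+1)·(3n+2)·(3n+3)/(n+1)³ · 7 → 189.
Convergence for |x − 1| · 189 < 1, i.e. |x − 1| < 1/189. So R = 1/189.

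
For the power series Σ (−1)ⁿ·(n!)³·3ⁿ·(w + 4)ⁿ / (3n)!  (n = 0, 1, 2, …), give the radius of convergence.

The ratio of consecutive coefficients is (n+1)³/[(3n+1)·(3n+2)·(3n+3)] · 3 → 1/9.
Thus R = 1/(1/9) = 9.

R = 9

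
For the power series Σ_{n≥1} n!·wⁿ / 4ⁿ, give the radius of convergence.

Ratio test: |a_{n+1}/a_n| = (n+1) · 1/4 → ∞ as n → ∞.
Since the ratio → ∞, the series diverges for every w ≠ 0, and R = 0.

R = 0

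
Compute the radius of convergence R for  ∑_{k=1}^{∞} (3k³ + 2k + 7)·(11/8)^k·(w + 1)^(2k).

R = 2√22/11

By the ratio test, |a_{k+1}/a_k| = [(3(k+1)³ + 2(k+1) + 7)/(3k³ + 2k + 7)] · 11/8 → 11/8.
Writing y = (w + 1)², the series in y has radius 8/11, so |w + 1| < √(8/11) and R = 2√22/11.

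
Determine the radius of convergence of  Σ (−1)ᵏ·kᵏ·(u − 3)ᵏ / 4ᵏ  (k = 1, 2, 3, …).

R = 0

Root test: |a_k|^(1/k) = k/4 → ∞.
Since the k-th root of |a_k| is unbounded, the series converges only at u = 3; R = 0.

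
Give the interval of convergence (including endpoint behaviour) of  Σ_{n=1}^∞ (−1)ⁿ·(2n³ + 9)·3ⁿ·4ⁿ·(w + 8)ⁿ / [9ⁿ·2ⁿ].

(-19/2, -13/2)

The ratio of consecutive coefficients is [(2(n+1)³ + 9)/(2n³ + 9)] · 3·4/(9·2) → 2/3.
Hence the series converges for |w + 8| < 1/(2/3) = 3/2, so the radius of convergence is 3/2.
Check w = -13/2: the terms have absolute value of order n³, which does not tend to 0, so the series diverges by the divergence test.
Check w = -19/2: the n-th term does not approach 0; divergence by the term test.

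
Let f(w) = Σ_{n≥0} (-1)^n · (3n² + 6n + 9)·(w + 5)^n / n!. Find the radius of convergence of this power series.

By the ratio test, |a_{n+1}/a_n| = (3(n+1)² + 6(n+1) + 9)/(3n² + 6n + 9) · 1/(n+1) → 0.
The ratio tends to 0 regardless of w, hence R = ∞.

R = ∞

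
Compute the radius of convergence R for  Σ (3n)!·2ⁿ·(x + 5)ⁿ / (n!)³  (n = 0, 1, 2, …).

Ratio test: |a_{n+1}/a_n| = (3n+1)·(3n+2)·(3n+3)/(n+1)³ · 2 → 54 as n → ∞.
The series converges when 54 · |x + 5| < 1, giving R = 1/54.

R = 1/54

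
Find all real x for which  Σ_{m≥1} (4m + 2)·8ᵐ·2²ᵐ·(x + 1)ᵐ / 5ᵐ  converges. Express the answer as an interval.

(-37/32, -27/32)

By the ratio test, |a_{m+1}/a_m| = [(4(m+1) + 2)/(4m + 2)] · 8·4/5 → 32/5.
Hence the series converges for |x + 1| < 1/(32/5) = 5/32, so the radius of convergence is 5/32.
When x = -27/32, the terms have absolute value of order m, which does not tend to 0, so the series diverges by the divergence test.
Check x = -37/32: the terms have absolute value of order m, which does not tend to 0, so the series diverges by the divergence test.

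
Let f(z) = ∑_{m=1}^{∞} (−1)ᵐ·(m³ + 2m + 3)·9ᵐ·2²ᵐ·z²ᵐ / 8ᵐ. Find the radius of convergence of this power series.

R = √2/3

Apply the ratio test: |a_{m+1}| / |a_m| = [((m+1)³ + 2(m+1) + 3)/(m³ + 2m + 3)] · 9·4/8, which tends to 9/2 as m → ∞.
Writing y = z², the series in y has radius 2/9, so |z| < √(2/9) and R = √2/3.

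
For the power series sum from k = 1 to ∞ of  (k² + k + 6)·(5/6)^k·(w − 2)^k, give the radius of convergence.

R = 6/5

Ratio test: |a_{k+1}/a_k| = [((k+1)² + (k+1) + 6)/(k² + k + 6)] · 5/6 → 5/6 as k → ∞.
Hence the series converges for |w − 2| < 1/(5/6) = 6/5, so the radius of convergence is 6/5.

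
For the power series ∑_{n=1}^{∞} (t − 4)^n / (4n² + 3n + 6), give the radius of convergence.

R = 1

The ratio of consecutive coefficients is (4n² + 3n + 6)/(4(n+1)² + 3(n+1) + 6) → 1.
Hence R = 1.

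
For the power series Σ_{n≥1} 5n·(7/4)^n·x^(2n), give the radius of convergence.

R = 2√7/7

Apply the ratio test: |a_{n+1}| / |a_n| = [5(n+1)/5n] · 7/4, which tends to 7/4 as n → ∞.
Since the exponent of x increases by 2 each term, convergence requires |x|² < 4/7, hence R = 2√7/7.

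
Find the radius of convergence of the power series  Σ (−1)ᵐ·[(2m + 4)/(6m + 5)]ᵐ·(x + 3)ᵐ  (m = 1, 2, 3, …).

R = 3

By the Cauchy root test, |a_m|^(1/m) = (2m + 4)/(6m + 5) → 1/3.
The series converges when 1/3 · |x + 3| < 1, giving R = 3.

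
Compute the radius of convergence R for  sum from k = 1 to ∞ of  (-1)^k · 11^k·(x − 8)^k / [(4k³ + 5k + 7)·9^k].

Apply the ratio test: |a_{k+1}| / |a_k| = [(4k³ + 5k + 7)/(4(k+1)³ + 5(k+1) + 7)] · 11/9, which tends to 11/9 as k → ∞.
Thus R = 1/(11/9) = 9/11.

R = 9/11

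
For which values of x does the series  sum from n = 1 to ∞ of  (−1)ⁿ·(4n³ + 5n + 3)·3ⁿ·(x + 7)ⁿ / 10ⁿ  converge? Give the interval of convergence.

Apply the ratio test: |a_{n+1}| / |a_n| = [(4(n+1)³ + 5(n+1) + 3)/(4n³ + 5n + 3)] · 3/10, which tends to 3/10 as n → ∞.
Thus R = 1/(3/10) = 10/3.
Check x = -11/3: the terms do not tend to 0, so the series diverges.
Endpoint x = -31/3: the terms do not tend to 0, so the series diverges.

(-31/3, -11/3)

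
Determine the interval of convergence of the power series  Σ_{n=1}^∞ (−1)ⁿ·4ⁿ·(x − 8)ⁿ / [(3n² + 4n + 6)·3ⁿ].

[29/4, 35/4]

Apply the ratio test: |a_{n+1}| / |a_n| = [(3n² + 4n + 6)/(3(n+1)² + 4(n+1) + 6)] · 4/3, which tends to 4/3 as n → ∞.
Convergence for |x − 8| · 4/3 < 1, i.e. |x − 8| < 3/4. So R = 3/4.
When x = 35/4, absolute convergence follows by limit comparison with Σ 1/n².
At x = 29/4: the terms are on the order of 1/n², so the series converges absolutely by comparison with the p-series (p = 2 > 1).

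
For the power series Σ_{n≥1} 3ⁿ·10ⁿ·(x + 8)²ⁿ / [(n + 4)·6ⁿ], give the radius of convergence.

By the ratio test, |a_{n+1}/a_n| = [(n + 4)/((n+1) + 4)] · 3·10/6 → 5.
Since the exponent of (x + 8) increases by 2 each term, convergence requires |x + 8|² < 1/5, hence R = √5/5.

R = √5/5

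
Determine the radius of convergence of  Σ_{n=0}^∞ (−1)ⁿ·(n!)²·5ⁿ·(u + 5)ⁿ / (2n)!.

R = 4/5

Ratio test: |a_{n+1}/a_n| = (n+1)²/[(2n+1)·(2n+2)] · 5 → 5/4 as n → ∞.
Thus R = 1/(5/4) = 4/5.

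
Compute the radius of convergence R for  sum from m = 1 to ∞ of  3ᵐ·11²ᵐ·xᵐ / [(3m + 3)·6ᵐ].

R = 2/121

Apply the ratio test: |a_{m+1}| / |a_m| = [(3m + 3)/(3(m+1) + 3)] · 3·121/6, which tends to 121/2 as m → ∞.
Thus R = 1/(121/2) = 2/121.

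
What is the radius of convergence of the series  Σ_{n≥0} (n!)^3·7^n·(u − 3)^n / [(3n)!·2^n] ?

By the ratio test, |a_{n+1}/a_n| = (n+1)³/[(3n+1)·(3n+2)·(3n+3)] · 7/2 → 7/54.
The series converges when 7/54 · |u − 3| < 1, giving R = 54/7.

R = 54/7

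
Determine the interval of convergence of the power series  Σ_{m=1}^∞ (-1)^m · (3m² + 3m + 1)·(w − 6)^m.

By the ratio test, |a_{m+1}/a_m| = (3(m+1)² + 3(m+1) + 1)/(3m² + 3m + 1) → 1.
So the series converges when |w − 6| < 1 and diverges when |w − 6| > 1; R = 1.
Check w = 7: the terms have absolute value of order m², which does not tend to 0, so the series diverges by the divergence test.
Endpoint w = 5: the m-th term does not approach 0; divergence by the term test.

(5, 7)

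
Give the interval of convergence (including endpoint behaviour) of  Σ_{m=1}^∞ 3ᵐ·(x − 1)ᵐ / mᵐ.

(−∞, ∞)

Root test: |a_m|^(1/m) = 3/m → 0.
Since the m-th root of |a_m| tends to 0, the series converges for all real x; R = ∞.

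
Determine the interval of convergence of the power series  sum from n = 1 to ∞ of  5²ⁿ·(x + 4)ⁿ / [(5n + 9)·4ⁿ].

[-104/25, -96/25)

By the ratio test, |a_{n+1}/a_n| = [(5n + 9)/(5(n+1) + 9)] · 25/4 → 25/4.
The series converges when 25/4 · |x + 4| < 1, giving R = 4/25.
Check x = -96/25: comparison with the harmonic series Σ 1/n shows the series diverges.
Endpoint x = -104/25: convergence follows from the alternating series test (terms decrease monotonically to 0).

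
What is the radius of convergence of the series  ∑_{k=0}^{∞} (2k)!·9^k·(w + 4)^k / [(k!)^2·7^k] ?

R = 7/36

Ratio test: |a_{k+1}/a_k| = (2k+1)·(2k+2)/(k+1)² · 9/7 → 36/7 as k → ∞.
Convergence for |w + 4| · 36/7 < 1, i.e. |w + 4| < 7/36. So R = 7/36.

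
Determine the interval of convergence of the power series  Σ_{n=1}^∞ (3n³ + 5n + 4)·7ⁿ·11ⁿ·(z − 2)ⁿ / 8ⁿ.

Apply the ratio test: |a_{n+1}| / |a_n| = [(3(n+1)³ + 5(n+1) + 4)/(3n³ + 5n + 4)] · 7·11/8, which tends to 77/8 as n → ∞.
Thus R = 1/(77/8) = 8/77.
At z = 162/77: the terms have absolute value of order n³, which does not tend to 0, so the series diverges by the divergence test.
When z = 146/77, the terms have absolute value of order n³, which does not tend to 0, so the series diverges by the divergence test.

(146/77, 162/77)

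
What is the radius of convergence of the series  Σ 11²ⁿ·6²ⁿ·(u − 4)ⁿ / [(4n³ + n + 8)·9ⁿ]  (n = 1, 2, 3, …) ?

R = 1/484

Apply the ratio test: |a_{n+1}| / |a_n| = [(4n³ + n + 8)/(4(n+1)³ + (n+1) + 8)] · 121·36/9, which tends to 484 as n → ∞.
Convergence for |u − 4| · 484 < 1, i.e. |u − 4| < 1/484. So R = 1/484.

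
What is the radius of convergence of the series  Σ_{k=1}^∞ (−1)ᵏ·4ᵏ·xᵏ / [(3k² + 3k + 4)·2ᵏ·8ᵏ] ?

By the ratio test, |a_{k+1}/a_k| = [(3k² + 3k + 4)/(3(k+1)² + 3(k+1) + 4)] · 4/(2·8) → 1/4.
Hence the series converges for |x| < 1/(1/4) = 4, so the radius of convergence is 4.

R = 4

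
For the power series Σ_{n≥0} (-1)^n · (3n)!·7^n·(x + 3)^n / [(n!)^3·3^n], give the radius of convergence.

The ratio of consecutive coefficients is (3n+1)·(3n+2)·(3n+3)/(n+1)³ · 7/3 → 63.
The series converges when 63 · |x + 3| < 1, giving R = 1/63.

R = 1/63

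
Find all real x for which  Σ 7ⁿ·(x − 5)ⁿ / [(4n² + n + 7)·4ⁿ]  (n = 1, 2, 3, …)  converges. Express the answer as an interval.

The ratio of consecutive coefficients is [(4n² + n + 7)/(4(n+1)² + (n+1) + 7)] · 7/4 → 7/4.
Thus R = 1/(7/4) = 4/7.
Endpoint x = 39/7: absolute convergence follows by limit comparison with Σ 1/n².
When x = 31/7, absolute convergence follows by limit comparison with Σ 1/n².

[31/7, 39/7]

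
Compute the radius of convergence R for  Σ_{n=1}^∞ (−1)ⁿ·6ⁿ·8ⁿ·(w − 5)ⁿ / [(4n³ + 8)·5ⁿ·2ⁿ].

R = 5/24

Ratio test: |a_{n+1}/a_n| = [(4n³ + 8)/(4(n+1)³ + 8)] · 6·8/(5·2) → 24/5 as n → ∞.
Convergence for |w − 5| · 24/5 < 1, i.e. |w − 5| < 5/24. So R = 5/24.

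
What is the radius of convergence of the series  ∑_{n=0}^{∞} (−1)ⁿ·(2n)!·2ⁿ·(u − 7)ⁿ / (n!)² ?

R = 1/8

The ratio of consecutive coefficients is (2n+1)·(2n+2)/(n+1)² · 2 → 8.
The series converges when 8 · |u − 7| < 1, giving R = 1/8.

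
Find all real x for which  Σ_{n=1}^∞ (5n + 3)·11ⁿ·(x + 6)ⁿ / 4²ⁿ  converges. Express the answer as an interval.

The ratio of consecutive coefficients is [(5(n+1) + 3)/(5n + 3)] · 11/16 → 11/16.
Convergence for |x + 6| · 11/16 < 1, i.e. |x + 6| < 16/11. So R = 16/11.
At x = -50/11: the n-th term does not approach 0; divergence by the term test.
When x = -82/11, the n-th term does not approach 0; divergence by the term test.

(-82/11, -50/11)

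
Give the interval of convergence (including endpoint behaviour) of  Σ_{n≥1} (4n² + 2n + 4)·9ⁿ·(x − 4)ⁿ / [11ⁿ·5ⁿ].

(-19/9, 91/9)

The ratio of consecutive coefficients is [(4(n+1)² + 2(n+1) + 4)/(4n² + 2n + 4)] · 9/(11·5) → 9/55.
Convergence for |x − 4| · 9/55 < 1, i.e. |x − 4| < 55/9. So R = 55/9.
Check x = 91/9: the terms do not tend to 0, so the series diverges.
Check x = -19/9: the terms have absolute value of order n², which does not tend to 0, so the series diverges by the divergence test.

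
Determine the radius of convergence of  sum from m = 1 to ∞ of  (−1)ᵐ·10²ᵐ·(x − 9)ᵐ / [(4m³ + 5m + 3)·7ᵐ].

Apply the ratio test: |a_{m+1}| / |a_m| = [(4m³ + 5m + 3)/(4(m+1)³ + 5(m+1) + 3)] · 100/7, which tends to 100/7 as m → ∞.
Convergence for |x − 9| · 100/7 < 1, i.e. |x − 9| < 7/100. So R = 7/100.

R = 7/100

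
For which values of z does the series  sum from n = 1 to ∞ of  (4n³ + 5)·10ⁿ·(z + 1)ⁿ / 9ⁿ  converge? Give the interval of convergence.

By the ratio test, |a_{n+1}/a_n| = [(4(n+1)³ + 5)/(4n³ + 5)] · 10/9 → 10/9.
Convergence for |z + 1| · 10/9 < 1, i.e. |z + 1| < 9/10. So R = 9/10.
Endpoint z = -1/10: the terms do not tend to 0, so the series diverges.
Endpoint z = -19/10: the n-th term does not approach 0; divergence by the term test.

(-19/10, -1/10)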